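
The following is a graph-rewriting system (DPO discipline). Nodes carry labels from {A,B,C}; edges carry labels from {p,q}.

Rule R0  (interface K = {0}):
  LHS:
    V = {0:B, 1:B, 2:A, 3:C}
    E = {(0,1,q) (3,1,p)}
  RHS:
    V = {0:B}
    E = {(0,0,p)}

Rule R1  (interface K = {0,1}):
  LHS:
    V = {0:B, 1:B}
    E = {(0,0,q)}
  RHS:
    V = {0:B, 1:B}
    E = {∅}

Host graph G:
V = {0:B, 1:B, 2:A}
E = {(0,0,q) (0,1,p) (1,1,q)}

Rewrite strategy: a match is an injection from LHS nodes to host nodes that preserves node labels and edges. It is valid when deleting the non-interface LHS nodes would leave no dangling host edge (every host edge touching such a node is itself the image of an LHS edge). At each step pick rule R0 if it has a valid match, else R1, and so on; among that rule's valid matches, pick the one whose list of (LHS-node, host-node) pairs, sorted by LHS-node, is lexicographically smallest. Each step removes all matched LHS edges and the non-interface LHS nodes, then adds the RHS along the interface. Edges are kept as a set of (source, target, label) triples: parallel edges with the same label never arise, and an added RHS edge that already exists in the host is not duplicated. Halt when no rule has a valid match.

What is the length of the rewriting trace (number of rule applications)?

Answer: 2

Derivation:
start.  V:3 E:3  edges: 0-q->0 0-p->1 1-q->1
1. fire R1 via {0↦0, 1↦1}  →  V:3 E:2  edges: 0-p->1 1-q->1
2. fire R1 via {0↦1, 1↦0}  →  V:3 E:1  edges: 0-p->1
normal form: no rule applies after step 2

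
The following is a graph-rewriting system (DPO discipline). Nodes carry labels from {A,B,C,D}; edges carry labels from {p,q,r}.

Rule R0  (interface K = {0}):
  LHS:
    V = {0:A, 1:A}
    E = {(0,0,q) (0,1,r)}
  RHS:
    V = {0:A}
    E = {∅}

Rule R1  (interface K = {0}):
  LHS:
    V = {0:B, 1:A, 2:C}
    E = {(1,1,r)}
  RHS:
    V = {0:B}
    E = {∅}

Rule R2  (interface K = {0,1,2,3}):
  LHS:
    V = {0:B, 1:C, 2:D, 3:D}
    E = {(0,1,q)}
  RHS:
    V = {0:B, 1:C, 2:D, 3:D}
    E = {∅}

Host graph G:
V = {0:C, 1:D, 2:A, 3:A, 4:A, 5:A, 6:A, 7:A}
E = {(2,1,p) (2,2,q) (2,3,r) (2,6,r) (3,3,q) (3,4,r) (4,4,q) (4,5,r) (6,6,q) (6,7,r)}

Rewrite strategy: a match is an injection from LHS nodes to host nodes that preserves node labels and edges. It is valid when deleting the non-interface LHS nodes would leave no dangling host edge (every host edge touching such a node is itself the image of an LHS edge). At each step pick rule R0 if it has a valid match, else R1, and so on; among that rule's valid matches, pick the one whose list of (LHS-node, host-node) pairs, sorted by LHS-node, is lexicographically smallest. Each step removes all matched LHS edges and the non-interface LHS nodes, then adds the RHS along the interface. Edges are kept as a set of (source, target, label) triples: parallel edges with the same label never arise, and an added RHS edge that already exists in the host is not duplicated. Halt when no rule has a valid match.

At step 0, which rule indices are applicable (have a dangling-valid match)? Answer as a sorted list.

R0: 2 valid matches — {0↦4, 1↦5}, {0↦6, 1↦7}
R1: no valid match — LHS pattern not found
R2: no valid match — LHS pattern not found

Answer: [R0]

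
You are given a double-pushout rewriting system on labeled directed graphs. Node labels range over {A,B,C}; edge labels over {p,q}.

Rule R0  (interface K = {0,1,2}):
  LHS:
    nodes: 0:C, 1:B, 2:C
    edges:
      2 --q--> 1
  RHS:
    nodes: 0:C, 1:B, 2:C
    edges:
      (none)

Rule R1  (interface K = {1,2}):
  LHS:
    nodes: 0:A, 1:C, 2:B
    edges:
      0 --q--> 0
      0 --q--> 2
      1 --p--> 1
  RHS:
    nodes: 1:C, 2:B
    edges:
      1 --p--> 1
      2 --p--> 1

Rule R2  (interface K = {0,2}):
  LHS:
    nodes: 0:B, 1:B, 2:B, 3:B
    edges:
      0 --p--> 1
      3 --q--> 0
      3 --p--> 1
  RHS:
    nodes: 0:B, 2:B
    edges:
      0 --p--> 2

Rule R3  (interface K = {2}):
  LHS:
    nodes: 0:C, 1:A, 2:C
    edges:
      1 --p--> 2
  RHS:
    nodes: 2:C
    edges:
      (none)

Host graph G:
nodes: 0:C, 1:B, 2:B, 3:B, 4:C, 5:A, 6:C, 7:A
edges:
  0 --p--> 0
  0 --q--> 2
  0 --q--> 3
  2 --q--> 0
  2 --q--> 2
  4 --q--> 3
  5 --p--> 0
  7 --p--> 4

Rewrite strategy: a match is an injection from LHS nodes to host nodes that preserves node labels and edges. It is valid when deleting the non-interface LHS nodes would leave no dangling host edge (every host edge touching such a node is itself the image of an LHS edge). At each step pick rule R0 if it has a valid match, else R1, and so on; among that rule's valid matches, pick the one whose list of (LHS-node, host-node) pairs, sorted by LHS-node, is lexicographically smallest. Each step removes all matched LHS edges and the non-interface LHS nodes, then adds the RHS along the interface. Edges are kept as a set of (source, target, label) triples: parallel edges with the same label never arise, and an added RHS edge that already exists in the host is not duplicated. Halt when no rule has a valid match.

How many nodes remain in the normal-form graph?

[0] host  ⇒  8 nodes, 8 edges  {0-p->0 0-q->2 0-q->3 2-q->0 2-q->2 4-q->3 5-p->0 7-p->4}
[1] R0 @ {0↦0, 1↦3, 2↦4}  ⇒  8 nodes, 7 edges  {0-p->0 0-q->2 0-q->3 2-q->0 2-q->2 5-p->0 7-p->4}
[2] R0 @ {0↦4, 1↦2, 2↦0}  ⇒  8 nodes, 6 edges  {0-p->0 0-q->3 2-q->0 2-q->2 5-p->0 7-p->4}
[3] R0 @ {0↦4, 1↦3, 2↦0}  ⇒  8 nodes, 5 edges  {0-p->0 2-q->0 2-q->2 5-p->0 7-p->4}
[4] R3 @ {0↦6, 1↦5, 2↦0}  ⇒  6 nodes, 4 edges  {0-p->0 2-q->0 2-q->2 7-p->4}
final graph: no rule applies after step 4
NF nodes: {0:C, 1:B, 2:B, 3:B, 4:C, 7:A}

Answer: 6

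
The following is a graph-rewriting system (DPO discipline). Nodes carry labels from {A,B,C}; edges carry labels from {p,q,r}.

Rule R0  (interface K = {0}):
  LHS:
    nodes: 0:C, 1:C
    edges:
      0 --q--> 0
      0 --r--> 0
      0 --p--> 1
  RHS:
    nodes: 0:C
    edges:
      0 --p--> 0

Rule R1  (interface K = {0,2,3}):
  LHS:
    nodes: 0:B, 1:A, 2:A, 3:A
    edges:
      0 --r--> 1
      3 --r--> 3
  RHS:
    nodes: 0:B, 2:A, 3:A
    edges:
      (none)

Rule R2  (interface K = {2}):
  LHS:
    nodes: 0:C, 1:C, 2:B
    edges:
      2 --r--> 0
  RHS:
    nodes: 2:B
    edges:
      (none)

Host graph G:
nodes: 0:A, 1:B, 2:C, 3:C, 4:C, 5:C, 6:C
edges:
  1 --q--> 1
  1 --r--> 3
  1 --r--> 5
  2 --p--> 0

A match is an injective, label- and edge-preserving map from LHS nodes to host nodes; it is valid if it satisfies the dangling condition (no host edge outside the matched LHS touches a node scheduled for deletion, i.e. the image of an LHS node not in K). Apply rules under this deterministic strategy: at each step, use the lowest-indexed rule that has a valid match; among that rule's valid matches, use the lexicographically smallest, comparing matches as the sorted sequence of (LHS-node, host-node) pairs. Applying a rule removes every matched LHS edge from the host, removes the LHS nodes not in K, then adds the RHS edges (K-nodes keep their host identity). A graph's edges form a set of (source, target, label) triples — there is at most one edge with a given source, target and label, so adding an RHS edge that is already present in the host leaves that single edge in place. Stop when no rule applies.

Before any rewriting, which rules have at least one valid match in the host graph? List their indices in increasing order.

Answer: [R2]

Rewrite trace:
R0: no valid match — LHS pattern not found
R1: no valid match — LHS pattern not found
R2: 4 valid matches — {0↦3, 1↦4, 2↦1}, {0↦3, 1↦6, 2↦1}, {0↦5, 1↦4, 2↦1} (+1 more)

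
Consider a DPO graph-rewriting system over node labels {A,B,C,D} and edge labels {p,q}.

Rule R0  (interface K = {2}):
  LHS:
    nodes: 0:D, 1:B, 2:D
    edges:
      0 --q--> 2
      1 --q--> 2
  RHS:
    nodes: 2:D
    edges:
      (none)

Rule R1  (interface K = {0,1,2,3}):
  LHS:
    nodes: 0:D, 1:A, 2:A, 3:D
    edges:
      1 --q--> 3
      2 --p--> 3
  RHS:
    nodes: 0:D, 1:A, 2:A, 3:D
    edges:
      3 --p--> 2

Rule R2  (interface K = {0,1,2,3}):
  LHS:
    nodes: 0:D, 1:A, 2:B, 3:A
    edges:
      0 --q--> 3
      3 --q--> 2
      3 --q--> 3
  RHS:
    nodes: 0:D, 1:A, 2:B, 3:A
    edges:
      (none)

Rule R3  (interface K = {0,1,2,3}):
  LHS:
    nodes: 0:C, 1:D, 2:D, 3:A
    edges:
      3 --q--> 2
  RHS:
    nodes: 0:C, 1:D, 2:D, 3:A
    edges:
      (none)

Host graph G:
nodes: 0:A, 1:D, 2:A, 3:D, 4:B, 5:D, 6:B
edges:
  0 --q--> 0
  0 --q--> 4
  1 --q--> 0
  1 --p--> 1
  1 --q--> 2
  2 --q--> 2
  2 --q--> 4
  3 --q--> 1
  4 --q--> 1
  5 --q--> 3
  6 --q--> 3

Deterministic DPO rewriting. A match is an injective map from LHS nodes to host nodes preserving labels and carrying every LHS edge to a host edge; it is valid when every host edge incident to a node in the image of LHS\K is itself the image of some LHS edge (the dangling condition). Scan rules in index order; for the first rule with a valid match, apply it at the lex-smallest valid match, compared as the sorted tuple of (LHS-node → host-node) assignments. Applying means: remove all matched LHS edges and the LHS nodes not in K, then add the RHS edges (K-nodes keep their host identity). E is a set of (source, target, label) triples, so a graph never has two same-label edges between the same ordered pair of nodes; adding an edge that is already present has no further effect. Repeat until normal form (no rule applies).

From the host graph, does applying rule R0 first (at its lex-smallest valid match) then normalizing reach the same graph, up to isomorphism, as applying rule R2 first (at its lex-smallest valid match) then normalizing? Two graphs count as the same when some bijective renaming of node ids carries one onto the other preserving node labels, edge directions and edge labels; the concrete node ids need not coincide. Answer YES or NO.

Answer: YES

Rewrite trace:
branch R0-first: apply at {0↦5, 1↦6, 2↦3} → |E|=9, then 3 more step(s) → NF |V|=3 |E|=1 V={0:A, 1:D, 2:A} E=1-p->1
branch R2-first: apply at {0↦1, 1↦0, 2↦4, 3↦2} → |E|=8, then 3 more step(s) → NF |V|=3 |E|=1 V={0:A, 1:D, 2:A} E=1-p->1
graphs isomorphic (equal up to label-preserving node renaming)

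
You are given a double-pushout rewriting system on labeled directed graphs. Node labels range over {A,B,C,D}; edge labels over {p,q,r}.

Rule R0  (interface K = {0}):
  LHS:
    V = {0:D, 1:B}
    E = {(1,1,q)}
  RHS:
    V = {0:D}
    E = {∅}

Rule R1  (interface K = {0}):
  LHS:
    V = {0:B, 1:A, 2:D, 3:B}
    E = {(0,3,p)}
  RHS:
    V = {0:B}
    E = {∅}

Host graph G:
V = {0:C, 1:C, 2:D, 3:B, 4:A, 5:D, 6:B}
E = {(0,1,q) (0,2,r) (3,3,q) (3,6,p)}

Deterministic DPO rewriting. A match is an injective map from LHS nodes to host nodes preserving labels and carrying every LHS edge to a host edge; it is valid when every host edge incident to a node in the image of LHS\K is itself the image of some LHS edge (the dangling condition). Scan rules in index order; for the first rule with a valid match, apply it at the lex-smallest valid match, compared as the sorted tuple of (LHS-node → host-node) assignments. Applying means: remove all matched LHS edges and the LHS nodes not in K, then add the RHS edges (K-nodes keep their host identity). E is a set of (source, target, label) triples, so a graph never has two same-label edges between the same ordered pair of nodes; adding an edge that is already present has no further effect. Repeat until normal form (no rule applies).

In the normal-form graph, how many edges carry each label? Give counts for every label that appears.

[0] host  ⇒  7 nodes, 4 edges  {0-q->1 0-r->2 3-q->3 3-p->6}
[1] R1 @ {0↦3, 1↦4, 2↦5, 3↦6}  ⇒  4 nodes, 3 edges  {0-q->1 0-r->2 3-q->3}
[2] R0 @ {0↦2, 1↦3}  ⇒  3 nodes, 2 edges  {0-q->1 0-r->2}
normal form: no rule applies after step 2
NF edges: [(0, 1, 'q'), (0, 2, 'r')]

Answer: q:1 r:1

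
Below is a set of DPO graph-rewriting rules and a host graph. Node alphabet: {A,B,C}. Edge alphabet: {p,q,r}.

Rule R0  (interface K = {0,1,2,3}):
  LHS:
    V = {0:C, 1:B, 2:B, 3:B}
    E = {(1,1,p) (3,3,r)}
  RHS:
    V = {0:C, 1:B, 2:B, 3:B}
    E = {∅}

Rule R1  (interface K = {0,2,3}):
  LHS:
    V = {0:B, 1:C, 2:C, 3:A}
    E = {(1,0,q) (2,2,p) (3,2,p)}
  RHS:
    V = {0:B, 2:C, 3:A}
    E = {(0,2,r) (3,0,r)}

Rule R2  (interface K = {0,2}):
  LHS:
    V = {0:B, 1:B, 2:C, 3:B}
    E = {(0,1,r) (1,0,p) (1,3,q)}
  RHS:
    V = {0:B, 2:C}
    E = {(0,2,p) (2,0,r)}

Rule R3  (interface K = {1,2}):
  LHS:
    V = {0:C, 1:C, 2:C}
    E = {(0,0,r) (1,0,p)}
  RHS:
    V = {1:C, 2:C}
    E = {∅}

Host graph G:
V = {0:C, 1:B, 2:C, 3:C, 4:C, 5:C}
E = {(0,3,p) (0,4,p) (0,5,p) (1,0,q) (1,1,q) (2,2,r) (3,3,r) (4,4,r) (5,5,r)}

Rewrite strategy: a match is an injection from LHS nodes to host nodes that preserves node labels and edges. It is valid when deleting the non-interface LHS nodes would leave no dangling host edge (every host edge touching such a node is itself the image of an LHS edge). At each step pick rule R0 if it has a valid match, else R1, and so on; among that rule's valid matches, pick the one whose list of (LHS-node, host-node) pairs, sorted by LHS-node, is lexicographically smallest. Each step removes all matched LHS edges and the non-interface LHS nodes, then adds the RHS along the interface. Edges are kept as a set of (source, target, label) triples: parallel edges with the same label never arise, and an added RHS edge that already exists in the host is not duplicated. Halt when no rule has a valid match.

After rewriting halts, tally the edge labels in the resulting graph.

Answer: q:2 r:1

Derivation:
start.  V:6 E:9  edges: 0-p->3 0-p->4 0-p->5 1-q->0 1-q->1 2-r->2 3-r->3 4-r->4 5-r->5
1. fire R3 via {0↦3, 1↦0, 2↦2}  →  V:5 E:7  edges: 0-p->4 0-p->5 1-q->0 1-q->1 2-r->2 4-r->4 5-r->5
2. fire R3 via {0↦4, 1↦0, 2↦2}  →  V:4 E:5  edges: 0-p->5 1-q->0 1-q->1 2-r->2 5-r->5
3. fire R3 via {0↦5, 1↦0, 2↦2}  →  V:3 E:3  edges: 1-q->0 1-q->1 2-r->2
halt: no rule applies after step 3
NF edges: [(1, 0, 'q'), (1, 1, 'q'), (2, 2, 'r')]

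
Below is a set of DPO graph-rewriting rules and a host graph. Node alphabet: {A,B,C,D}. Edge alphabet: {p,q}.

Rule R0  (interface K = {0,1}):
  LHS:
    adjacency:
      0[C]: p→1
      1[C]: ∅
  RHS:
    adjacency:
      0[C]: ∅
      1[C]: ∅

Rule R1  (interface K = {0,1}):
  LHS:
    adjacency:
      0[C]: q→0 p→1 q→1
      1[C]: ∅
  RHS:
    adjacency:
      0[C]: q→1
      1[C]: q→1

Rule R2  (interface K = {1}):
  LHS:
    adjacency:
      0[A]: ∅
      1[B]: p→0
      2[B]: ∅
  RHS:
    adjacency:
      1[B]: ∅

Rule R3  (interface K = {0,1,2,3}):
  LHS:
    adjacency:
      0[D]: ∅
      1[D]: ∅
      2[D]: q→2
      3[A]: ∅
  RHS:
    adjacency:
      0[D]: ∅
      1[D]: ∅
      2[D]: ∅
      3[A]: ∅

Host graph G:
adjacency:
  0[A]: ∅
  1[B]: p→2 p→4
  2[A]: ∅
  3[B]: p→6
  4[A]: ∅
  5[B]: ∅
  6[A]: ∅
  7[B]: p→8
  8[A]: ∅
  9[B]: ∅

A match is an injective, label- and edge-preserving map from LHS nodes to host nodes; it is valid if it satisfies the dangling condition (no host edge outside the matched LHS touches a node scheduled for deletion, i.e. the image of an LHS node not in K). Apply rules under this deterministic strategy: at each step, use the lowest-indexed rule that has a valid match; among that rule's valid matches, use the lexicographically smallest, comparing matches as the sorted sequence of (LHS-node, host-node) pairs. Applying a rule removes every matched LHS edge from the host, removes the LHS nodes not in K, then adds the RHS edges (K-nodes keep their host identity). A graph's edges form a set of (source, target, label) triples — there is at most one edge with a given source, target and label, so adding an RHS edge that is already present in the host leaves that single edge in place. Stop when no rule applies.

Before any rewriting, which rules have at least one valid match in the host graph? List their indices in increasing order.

Answer: [R2]

Derivation:
R0: no valid match — LHS pattern not found
R1: no valid match — LHS pattern not found
R2: 8 valid matches — {0↦2, 1↦1, 2↦5}, {0↦2, 1↦1, 2↦9}, {0↦4, 1↦1, 2↦5} (+5 more)
R3: no valid match — LHS pattern not found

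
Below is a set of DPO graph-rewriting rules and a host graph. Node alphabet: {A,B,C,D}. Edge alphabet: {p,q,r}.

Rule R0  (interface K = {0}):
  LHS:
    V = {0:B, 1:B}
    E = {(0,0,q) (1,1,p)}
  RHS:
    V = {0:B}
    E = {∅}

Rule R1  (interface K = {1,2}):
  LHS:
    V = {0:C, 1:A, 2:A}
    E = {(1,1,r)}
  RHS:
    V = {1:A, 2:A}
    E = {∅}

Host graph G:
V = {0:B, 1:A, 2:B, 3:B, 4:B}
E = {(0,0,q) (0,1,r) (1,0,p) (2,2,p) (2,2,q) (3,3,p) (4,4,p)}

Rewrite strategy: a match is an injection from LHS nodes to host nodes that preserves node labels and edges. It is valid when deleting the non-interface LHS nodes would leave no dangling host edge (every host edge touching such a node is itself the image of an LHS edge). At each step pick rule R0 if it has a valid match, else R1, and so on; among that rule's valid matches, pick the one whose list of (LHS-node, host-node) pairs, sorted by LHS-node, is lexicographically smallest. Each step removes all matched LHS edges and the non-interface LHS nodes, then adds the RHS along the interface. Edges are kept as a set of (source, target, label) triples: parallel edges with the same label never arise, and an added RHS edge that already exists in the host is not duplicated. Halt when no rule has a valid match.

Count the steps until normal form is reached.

initial: |V|=5 |E|=7  E = 0-q->0 0-r->1 1-p->0 2-p->2 2-q->2 3-p->3 4-p->4
step 1: apply R0 at {0↦0, 1↦3}  → |V|=4 |E|=5  E = 0-r->1 1-p->0 2-p->2 2-q->2 4-p->4
step 2: apply R0 at {0↦2, 1↦4}  → |V|=3 |E|=3  E = 0-r->1 1-p->0 2-p->2
halt: no rule applies after step 2

Answer: 2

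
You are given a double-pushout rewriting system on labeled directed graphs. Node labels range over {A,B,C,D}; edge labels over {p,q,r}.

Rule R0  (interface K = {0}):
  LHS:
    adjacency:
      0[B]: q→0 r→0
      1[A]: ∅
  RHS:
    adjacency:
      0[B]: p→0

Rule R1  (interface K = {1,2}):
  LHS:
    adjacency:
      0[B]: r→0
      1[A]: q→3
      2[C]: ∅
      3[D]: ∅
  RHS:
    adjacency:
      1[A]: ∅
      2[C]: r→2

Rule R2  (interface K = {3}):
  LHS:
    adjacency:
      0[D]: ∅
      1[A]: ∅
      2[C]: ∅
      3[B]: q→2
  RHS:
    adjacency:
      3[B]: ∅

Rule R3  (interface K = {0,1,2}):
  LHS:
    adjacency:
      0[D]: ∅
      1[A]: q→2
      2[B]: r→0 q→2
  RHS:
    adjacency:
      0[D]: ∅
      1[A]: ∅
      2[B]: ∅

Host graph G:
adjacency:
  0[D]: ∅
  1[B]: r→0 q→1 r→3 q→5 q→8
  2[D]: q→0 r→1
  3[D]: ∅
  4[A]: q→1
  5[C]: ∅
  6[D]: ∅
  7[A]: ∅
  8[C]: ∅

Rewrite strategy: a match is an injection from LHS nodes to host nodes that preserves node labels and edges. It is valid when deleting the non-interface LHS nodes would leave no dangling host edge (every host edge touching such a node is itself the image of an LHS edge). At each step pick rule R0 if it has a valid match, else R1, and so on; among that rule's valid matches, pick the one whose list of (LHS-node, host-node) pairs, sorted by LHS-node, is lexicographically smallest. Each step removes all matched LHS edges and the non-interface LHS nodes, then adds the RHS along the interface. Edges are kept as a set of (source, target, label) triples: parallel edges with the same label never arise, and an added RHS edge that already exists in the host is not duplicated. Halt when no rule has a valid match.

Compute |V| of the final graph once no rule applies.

initial: |V|=9 |E|=8  E = 1-r->0 1-q->1 1-r->3 1-q->5 1-q->8 2-q->0 2-r->1 4-q->1
step 1: apply R2 at {0↦6, 1↦7, 2↦5, 3↦1}  → |V|=6 |E|=7  E = 1-r->0 1-q->1 1-r->3 1-q->8 2-q->0 2-r->1 4-q->1
step 2: apply R3 at {0↦0, 1↦4, 2↦1}  → |V|=6 |E|=4  E = 1-r->3 1-q->8 2-q->0 2-r->1
normal form: no rule applies after step 2
NF nodes: {0:D, 1:B, 2:D, 3:D, 4:A, 8:C}

Answer: 6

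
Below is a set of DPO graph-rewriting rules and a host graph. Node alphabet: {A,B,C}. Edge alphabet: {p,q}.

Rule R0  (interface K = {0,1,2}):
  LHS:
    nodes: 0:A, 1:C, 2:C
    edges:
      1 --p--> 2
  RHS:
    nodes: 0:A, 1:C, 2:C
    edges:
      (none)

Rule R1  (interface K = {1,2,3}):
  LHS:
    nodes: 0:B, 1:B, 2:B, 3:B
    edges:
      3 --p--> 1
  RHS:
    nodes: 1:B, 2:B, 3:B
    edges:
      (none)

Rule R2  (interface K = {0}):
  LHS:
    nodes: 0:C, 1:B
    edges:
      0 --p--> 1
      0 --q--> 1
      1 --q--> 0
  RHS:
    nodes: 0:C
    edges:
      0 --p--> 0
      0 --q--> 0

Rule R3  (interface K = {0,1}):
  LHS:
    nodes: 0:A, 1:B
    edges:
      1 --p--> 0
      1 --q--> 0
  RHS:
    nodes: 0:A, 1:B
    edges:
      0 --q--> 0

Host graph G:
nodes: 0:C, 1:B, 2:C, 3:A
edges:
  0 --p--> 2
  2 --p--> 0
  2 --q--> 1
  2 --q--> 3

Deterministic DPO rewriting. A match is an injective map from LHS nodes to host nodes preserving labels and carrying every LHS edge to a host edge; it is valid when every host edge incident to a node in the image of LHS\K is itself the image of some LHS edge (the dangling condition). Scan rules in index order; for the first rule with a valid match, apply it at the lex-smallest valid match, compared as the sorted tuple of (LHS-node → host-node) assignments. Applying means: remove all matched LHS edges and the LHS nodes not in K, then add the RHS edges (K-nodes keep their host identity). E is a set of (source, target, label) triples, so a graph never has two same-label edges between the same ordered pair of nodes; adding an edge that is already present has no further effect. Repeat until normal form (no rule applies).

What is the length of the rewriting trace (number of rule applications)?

Answer: 2

Rewrite trace:
start.  V:4 E:4  edges: 0-p->2 2-p->0 2-q->1 2-q->3
1. fire R0 via {0↦3, 1↦0, 2↦2}  →  V:4 E:3  edges: 2-p->0 2-q->1 2-q->3
2. fire R0 via {0↦3, 1↦2, 2↦0}  →  V:4 E:2  edges: 2-q->1 2-q->3
final graph: no rule applies after step 2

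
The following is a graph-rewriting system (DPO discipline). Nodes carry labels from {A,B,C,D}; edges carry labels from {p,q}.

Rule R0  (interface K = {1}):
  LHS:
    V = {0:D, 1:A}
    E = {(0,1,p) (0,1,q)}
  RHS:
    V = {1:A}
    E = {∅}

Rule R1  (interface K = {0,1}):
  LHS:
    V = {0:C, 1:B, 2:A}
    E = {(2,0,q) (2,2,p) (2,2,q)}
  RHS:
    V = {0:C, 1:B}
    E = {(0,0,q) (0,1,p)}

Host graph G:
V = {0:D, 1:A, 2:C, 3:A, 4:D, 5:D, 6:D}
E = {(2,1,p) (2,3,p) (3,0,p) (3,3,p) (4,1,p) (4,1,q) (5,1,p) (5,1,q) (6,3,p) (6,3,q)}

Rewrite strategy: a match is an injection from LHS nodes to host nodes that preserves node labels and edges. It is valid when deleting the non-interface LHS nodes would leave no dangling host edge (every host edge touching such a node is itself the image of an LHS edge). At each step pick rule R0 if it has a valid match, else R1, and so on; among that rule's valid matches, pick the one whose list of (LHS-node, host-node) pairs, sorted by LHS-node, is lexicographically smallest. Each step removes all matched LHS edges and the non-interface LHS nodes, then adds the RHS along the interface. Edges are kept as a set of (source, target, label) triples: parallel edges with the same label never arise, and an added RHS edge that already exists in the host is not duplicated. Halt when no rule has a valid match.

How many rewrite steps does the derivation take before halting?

[0] host  ⇒  7 nodes, 10 edges  {2-p->1 2-p->3 3-p->0 3-p->3 4-p->1 4-q->1 5-p->1 5-q->1 6-p->3 6-q->3}
[1] R0 @ {0↦4, 1↦1}  ⇒  6 nodes, 8 edges  {2-p->1 2-p->3 3-p->0 3-p->3 5-p->1 5-q->1 6-p->3 6-q->3}
[2] R0 @ {0↦5, 1↦1}  ⇒  5 nodes, 6 edges  {2-p->1 2-p->3 3-p->0 3-p->3 6-p->3 6-q->3}
[3] R0 @ {0↦6, 1↦3}  ⇒  4 nodes, 4 edges  {2-p->1 2-p->3 3-p->0 3-p->3}
final graph: no rule applies after step 3

Answer: 3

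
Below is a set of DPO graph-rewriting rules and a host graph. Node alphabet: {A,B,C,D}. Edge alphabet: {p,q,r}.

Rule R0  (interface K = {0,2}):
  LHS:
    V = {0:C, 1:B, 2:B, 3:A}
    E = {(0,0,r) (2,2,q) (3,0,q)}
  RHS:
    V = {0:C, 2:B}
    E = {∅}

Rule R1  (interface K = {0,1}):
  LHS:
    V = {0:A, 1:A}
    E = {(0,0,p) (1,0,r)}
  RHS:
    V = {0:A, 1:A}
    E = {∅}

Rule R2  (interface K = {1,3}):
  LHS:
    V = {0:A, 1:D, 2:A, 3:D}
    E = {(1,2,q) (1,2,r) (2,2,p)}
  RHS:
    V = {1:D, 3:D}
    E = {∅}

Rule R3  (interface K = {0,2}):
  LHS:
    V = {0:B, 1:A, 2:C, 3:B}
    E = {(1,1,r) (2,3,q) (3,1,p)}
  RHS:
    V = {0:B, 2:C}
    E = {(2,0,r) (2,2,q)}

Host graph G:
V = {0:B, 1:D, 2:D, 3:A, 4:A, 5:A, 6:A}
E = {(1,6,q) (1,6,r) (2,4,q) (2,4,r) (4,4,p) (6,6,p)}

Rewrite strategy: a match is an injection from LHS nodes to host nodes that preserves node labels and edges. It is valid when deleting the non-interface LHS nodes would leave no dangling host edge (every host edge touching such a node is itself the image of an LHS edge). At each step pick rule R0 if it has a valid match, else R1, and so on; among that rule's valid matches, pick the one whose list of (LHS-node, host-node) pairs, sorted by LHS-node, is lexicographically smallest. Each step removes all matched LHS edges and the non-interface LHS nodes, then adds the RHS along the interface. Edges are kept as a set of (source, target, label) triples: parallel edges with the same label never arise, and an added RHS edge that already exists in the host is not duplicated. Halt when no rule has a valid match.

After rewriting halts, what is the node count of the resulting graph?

[0] host  ⇒  7 nodes, 6 edges  {1-q->6 1-r->6 2-q->4 2-r->4 4-p->4 6-p->6}
[1] R2 @ {0↦3, 1↦1, 2↦6, 3↦2}  ⇒  5 nodes, 3 edges  {2-q->4 2-r->4 4-p->4}
[2] R2 @ {0↦5, 1↦2, 2↦4, 3↦1}  ⇒  3 nodes, 0 edges  {∅}
normal form: no rule applies after step 2
NF nodes: {0:B, 1:D, 2:D}

Answer: 3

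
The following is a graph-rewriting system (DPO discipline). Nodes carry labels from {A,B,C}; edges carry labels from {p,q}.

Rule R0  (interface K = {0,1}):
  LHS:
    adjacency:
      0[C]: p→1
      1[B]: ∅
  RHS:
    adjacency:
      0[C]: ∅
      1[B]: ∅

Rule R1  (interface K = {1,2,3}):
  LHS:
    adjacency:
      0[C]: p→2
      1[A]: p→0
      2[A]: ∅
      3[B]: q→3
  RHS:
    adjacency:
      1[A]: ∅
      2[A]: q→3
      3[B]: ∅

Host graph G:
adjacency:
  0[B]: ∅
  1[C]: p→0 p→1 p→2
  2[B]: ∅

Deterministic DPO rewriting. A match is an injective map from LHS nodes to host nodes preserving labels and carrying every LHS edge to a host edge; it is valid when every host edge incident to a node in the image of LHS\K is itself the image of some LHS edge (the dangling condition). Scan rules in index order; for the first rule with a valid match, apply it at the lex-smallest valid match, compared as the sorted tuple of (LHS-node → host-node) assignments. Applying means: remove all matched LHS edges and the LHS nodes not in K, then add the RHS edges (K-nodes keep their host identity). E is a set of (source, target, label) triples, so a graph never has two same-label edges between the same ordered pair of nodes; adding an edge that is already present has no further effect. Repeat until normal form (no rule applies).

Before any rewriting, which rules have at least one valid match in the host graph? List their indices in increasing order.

R0: 2 valid matches — {0↦1, 1↦0}, {0↦1, 1↦2}
R1: no valid match — LHS pattern not found

Answer: [R0]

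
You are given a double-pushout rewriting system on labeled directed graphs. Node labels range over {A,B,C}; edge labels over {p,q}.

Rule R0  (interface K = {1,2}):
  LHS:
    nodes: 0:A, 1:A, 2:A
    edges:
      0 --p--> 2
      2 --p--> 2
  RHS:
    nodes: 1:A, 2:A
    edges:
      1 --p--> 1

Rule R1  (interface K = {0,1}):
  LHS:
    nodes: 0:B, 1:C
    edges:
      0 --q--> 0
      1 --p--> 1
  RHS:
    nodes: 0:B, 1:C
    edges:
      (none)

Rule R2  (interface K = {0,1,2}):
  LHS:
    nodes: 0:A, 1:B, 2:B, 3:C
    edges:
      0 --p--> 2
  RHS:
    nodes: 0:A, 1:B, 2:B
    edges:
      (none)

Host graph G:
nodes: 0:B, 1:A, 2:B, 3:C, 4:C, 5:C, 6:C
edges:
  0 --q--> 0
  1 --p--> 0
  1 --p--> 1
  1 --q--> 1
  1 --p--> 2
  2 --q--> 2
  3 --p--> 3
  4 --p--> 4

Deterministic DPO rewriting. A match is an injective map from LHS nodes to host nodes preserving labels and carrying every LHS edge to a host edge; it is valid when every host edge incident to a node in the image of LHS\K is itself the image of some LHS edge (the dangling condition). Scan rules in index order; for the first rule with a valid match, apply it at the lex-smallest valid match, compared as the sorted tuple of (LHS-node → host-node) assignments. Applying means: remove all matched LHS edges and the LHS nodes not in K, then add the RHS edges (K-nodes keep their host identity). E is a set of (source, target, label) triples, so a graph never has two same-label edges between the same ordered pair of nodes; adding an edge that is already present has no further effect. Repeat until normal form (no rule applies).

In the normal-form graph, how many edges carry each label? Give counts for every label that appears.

[0] host  ⇒  7 nodes, 8 edges  {0-q->0 1-p->0 1-p->1 1-q->1 1-p->2 2-q->2 3-p->3 4-p->4}
[1] R1 @ {0↦0, 1↦3}  ⇒  7 nodes, 6 edges  {1-p->0 1-p->1 1-q->1 1-p->2 2-q->2 4-p->4}
[2] R1 @ {0↦2, 1↦4}  ⇒  7 nodes, 4 edges  {1-p->0 1-p->1 1-q->1 1-p->2}
[3] R2 @ {0↦1, 1↦0, 2↦2, 3↦3}  ⇒  6 nodes, 3 edges  {1-p->0 1-p->1 1-q->1}
[4] R2 @ {0↦1, 1↦2, 2↦0, 3↦4}  ⇒  5 nodes, 2 edges  {1-p->1 1-q->1}
final graph: no rule applies after step 4
NF edges: [(1, 1, 'p'), (1, 1, 'q')]

Answer: p:1 q:1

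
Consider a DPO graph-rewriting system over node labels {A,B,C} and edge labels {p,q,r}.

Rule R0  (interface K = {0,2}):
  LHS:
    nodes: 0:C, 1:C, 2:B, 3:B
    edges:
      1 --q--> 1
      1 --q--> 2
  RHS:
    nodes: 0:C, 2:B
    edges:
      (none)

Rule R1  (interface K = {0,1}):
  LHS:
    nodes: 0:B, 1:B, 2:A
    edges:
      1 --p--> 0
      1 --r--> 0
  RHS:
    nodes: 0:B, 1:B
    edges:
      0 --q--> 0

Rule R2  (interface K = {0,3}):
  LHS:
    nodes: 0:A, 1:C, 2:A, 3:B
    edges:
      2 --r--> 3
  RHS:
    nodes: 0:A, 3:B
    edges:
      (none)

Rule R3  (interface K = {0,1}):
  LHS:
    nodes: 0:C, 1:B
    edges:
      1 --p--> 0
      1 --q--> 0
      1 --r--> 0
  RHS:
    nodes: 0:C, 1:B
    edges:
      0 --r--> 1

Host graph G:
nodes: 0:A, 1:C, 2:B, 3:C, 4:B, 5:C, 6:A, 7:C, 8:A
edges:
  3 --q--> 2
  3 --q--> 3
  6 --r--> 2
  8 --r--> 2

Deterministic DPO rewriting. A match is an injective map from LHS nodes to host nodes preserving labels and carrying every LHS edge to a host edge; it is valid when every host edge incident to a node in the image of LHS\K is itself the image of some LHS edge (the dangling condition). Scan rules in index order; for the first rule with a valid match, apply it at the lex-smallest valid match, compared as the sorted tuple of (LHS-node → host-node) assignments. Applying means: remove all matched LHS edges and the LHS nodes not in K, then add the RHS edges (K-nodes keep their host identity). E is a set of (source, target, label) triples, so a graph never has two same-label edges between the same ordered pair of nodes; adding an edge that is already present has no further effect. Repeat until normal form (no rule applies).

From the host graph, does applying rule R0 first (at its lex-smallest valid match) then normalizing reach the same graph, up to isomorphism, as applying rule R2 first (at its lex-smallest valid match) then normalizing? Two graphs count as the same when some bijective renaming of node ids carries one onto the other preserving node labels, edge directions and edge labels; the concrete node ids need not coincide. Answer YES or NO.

Answer: YES

Derivation:
branch R0-first: apply at {0↦1, 1↦3, 2↦2, 3↦4} → |E|=2, then 2 more step(s) → NF |V|=3 |E|=0 V={0:A, 2:B, 7:C} E=∅
branch R2-first: apply at {0↦0, 1↦1, 2↦6, 3↦2} → |E|=3, then 2 more step(s) → NF |V|=3 |E|=0 V={0:A, 2:B, 7:C} E=∅
graphs isomorphic (equal up to label-preserving node renaming)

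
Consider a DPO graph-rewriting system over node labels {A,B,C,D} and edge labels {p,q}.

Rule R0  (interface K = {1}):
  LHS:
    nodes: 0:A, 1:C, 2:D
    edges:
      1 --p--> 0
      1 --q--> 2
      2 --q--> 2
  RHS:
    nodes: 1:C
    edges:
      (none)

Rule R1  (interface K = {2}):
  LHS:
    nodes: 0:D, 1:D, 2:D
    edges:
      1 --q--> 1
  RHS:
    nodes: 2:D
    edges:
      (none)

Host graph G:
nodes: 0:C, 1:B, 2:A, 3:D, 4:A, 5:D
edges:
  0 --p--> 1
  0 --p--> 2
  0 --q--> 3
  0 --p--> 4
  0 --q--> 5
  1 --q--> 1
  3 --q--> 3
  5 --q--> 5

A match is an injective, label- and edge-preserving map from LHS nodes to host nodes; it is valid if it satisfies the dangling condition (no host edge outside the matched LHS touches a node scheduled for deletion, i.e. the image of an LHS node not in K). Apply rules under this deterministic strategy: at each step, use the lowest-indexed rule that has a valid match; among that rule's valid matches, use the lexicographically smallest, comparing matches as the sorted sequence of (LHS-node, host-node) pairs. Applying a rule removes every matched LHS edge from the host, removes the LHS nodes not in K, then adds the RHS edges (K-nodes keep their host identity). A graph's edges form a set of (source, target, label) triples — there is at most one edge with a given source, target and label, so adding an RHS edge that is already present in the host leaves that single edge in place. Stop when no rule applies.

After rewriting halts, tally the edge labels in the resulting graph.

start.  V:6 E:8  edges: 0-p->1 0-p->2 0-q->3 0-p->4 0-q->5 1-q->1 3-q->3 5-q->5
1. fire R0 via {0↦2, 1↦0, 2↦3}  →  V:4 E:5  edges: 0-p->1 0-p->4 0-q->5 1-q->1 5-q->5
2. fire R0 via {0↦4, 1↦0, 2↦5}  →  V:2 E:2  edges: 0-p->1 1-q->1
halt: no rule applies after step 2
NF edges: [(0, 1, 'p'), (1, 1, 'q')]

Answer: p:1 q:1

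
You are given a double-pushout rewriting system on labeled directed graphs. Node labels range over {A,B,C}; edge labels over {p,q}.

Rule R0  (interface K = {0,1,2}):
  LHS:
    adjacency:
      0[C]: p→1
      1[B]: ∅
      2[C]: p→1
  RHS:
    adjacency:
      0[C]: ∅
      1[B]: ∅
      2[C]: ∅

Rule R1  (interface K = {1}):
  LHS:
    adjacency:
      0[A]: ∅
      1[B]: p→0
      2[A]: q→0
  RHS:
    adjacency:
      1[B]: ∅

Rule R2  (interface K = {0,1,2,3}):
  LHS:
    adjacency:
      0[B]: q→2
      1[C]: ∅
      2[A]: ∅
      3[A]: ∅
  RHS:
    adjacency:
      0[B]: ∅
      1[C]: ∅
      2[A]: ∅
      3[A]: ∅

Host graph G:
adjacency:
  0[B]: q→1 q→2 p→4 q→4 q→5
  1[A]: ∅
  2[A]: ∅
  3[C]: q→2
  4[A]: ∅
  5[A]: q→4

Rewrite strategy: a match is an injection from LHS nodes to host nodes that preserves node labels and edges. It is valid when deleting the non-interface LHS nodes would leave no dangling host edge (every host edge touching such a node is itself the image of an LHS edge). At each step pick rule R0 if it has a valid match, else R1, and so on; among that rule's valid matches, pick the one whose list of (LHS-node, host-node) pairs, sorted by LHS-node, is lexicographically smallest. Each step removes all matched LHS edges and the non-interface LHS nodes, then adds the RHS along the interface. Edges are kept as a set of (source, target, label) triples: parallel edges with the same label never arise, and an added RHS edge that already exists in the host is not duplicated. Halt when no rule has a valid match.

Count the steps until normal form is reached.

Answer: 5

Rewrite trace:
[0] host  ⇒  6 nodes, 7 edges  {0-q->1 0-q->2 0-p->4 0-q->4 0-q->5 3-q->2 5-q->4}
[1] R2 @ {0↦0, 1↦3, 2↦1, 3↦2}  ⇒  6 nodes, 6 edges  {0-q->2 0-p->4 0-q->4 0-q->5 3-q->2 5-q->4}
[2] R2 @ {0↦0, 1↦3, 2↦2, 3↦1}  ⇒  6 nodes, 5 edges  {0-p->4 0-q->4 0-q->5 3-q->2 5-q->4}
[3] R2 @ {0↦0, 1↦3, 2↦4, 3↦1}  ⇒  6 nodes, 4 edges  {0-p->4 0-q->5 3-q->2 5-q->4}
[4] R2 @ {0↦0, 1↦3, 2↦5, 3↦1}  ⇒  6 nodes, 3 edges  {0-p->4 3-q->2 5-q->4}
[5] R1 @ {0↦4, 1↦0, 2↦5}  ⇒  4 nodes, 1 edges  {3-q->2}
normal form: no rule applies after step 5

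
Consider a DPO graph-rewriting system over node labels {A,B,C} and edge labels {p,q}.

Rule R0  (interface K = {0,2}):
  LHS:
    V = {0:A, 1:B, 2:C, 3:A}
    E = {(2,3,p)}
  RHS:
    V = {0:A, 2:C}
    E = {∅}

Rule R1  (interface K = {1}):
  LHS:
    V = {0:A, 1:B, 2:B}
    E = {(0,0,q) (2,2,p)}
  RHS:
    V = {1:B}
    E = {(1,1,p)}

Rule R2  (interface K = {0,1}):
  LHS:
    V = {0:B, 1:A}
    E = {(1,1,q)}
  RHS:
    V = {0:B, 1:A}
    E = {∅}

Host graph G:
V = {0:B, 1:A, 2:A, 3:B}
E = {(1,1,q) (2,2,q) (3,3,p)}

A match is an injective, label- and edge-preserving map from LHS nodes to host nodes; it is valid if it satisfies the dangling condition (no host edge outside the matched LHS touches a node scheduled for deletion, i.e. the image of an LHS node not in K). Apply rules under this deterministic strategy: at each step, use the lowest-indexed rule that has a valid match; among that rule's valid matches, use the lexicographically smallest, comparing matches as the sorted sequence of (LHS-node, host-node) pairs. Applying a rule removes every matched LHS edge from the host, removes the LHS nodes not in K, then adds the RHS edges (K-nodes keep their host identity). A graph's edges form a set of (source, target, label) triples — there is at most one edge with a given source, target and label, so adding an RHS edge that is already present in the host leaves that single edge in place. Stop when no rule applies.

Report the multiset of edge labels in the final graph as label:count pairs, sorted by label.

Answer: p:1

Steps:
[0] host  ⇒  4 nodes, 3 edges  {1-q->1 2-q->2 3-p->3}
[1] R1 @ {0↦1, 1↦0, 2↦3}  ⇒  2 nodes, 2 edges  {0-p->0 2-q->2}
[2] R2 @ {0↦0, 1↦2}  ⇒  2 nodes, 1 edges  {0-p->0}
final graph: no rule applies after step 2
NF edges: [(0, 0, 'p')]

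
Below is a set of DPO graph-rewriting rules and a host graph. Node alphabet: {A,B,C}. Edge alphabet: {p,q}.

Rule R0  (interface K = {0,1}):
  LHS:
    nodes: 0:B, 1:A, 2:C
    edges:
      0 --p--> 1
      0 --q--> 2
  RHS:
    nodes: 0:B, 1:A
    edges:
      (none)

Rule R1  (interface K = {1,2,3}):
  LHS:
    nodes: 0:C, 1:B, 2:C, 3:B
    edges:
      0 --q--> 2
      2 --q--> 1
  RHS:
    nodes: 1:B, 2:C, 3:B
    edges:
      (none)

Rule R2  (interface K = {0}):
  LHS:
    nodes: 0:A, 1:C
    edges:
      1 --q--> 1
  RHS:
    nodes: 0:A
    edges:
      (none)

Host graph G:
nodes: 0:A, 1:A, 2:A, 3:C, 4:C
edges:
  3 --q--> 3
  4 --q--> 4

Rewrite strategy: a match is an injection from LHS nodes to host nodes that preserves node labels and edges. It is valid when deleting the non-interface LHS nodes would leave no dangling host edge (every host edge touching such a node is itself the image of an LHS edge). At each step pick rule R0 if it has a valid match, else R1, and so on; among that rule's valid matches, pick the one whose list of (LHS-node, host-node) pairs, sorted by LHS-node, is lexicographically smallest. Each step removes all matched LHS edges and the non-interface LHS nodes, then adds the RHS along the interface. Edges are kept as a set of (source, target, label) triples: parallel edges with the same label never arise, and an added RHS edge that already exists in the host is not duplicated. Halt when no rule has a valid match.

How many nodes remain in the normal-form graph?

Answer: 3

Derivation:
start.  V:5 E:2  edges: 3-q->3 4-q->4
1. fire R2 via {0↦0, 1↦3}  →  V:4 E:1  edges: 4-q->4
2. fire R2 via {0↦0, 1↦4}  →  V:3 E:0  edges: ∅
halt: no rule applies after step 2
NF nodes: {0:A, 1:A, 2:A}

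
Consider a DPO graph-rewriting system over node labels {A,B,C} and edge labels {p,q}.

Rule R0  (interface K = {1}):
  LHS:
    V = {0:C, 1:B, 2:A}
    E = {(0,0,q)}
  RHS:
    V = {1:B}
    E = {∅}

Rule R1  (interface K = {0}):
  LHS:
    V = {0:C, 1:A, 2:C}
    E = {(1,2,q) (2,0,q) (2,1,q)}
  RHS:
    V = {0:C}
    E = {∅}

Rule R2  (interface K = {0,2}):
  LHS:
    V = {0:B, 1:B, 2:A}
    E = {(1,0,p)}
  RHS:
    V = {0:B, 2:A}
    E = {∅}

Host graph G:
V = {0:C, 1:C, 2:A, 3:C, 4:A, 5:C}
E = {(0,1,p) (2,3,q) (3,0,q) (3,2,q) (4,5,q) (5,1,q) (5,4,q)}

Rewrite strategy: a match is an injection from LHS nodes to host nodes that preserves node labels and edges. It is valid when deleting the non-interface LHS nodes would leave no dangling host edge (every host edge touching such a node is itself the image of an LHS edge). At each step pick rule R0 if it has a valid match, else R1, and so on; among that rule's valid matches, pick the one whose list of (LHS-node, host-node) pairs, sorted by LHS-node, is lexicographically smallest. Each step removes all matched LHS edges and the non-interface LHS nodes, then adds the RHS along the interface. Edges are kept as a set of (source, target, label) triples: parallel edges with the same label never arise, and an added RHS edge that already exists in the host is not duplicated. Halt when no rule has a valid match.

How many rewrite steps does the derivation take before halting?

Answer: 2

Derivation:
initial: |V|=6 |E|=7  E = 0-p->1 2-q->3 3-q->0 3-q->2 4-q->5 5-q->1 5-q->4
step 1: apply R1 at {0↦0, 1↦2, 2↦3}  → |V|=4 |E|=4  E = 0-p->1 4-q->5 5-q->1 5-q->4
step 2: apply R1 at {0↦1, 1↦4, 2↦5}  → |V|=2 |E|=1  E = 0-p->1
halt: no rule applies after step 2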